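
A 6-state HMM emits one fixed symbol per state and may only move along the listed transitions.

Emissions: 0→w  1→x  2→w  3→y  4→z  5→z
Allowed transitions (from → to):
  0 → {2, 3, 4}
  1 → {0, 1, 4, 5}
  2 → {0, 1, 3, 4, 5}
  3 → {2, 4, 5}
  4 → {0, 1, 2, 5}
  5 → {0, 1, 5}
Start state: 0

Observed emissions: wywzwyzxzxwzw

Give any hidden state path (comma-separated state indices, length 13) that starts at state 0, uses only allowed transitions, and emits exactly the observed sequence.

  [0] w  {0,2}  => 0  start
  [1] y  {3}  => 3  0->3 ok
  [2] w  {0,2}  => 2  3->2 ok
  [3] z  {4,5}  => 5  2->5 ok
  [4] w  {0,2}  => 0  5->0 ok
  [5] y  {3}  => 3  0->3 ok
  [6] z  {4,5}  => 5  3->5 ok
  [7] x  {1}  => 1  5->1 ok
  [8] z  {4,5}  => 4  1->4 ok
  [9] x  {1}  => 1  4->1 ok
  [10] w  {0,2}  => 0  1->0 ok
  [11] z  {4,5}  => 4  0->4 ok
  [12] w  {0,2}  => 0  4->0 ok

0,3,2,5,0,3,5,1,4,1,0,4,0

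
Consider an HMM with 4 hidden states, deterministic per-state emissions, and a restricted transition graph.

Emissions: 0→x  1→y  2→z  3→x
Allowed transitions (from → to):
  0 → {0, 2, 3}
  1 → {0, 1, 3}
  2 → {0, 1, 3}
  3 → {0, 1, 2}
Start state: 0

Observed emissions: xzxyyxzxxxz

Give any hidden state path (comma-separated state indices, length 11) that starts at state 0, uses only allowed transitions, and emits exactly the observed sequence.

  t0 'x' -> {0,3}, take 0 (start)
  t1 'z' -> {2}, take 2 (0->2 ok)
  t2 'x' -> {0,3}, take 3 (2->3 ok)
  t3 'y' -> {1}, take 1 (3->1 ok)
  t4 'y' -> {1}, take 1 (1->1 ok)
  t5 'x' -> {0,3}, take 3 (1->3 ok)
  t6 'z' -> {2}, take 2 (3->2 ok)
  t7 'x' -> {0,3}, take 0 (2->0 ok)
  t8 'x' -> {0,3}, take 0 (0->0 ok)
  t9 'x' -> {0,3}, take 0 (0->0 ok)
  t10 'z' -> {2}, take 2 (0->2 ok)

0,2,3,1,1,3,2,0,0,0,2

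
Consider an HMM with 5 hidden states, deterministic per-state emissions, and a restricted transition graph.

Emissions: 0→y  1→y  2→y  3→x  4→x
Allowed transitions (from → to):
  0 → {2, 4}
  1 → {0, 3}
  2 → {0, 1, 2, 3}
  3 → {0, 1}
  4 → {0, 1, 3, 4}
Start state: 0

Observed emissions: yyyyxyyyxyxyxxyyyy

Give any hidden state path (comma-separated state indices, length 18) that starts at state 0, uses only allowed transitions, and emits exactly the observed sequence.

0,2,1,0,4,1,0,2,3,1,3,0,4,4,1,0,2,1

  [0] y  {0,1,2}  => 0  start
  [1] y  {0,1,2}  => 2  0->2 ok
  [2] y  {0,1,2}  => 1  2->1 ok
  [3] y  {0,1,2}  => 0  1->0 ok
  [4] x  {3,4}  => 4  0->4 ok
  [5] y  {0,1,2}  => 1  4->1 ok
  [6] y  {0,1,2}  => 0  1->0 ok
  [7] y  {0,1,2}  => 2  0->2 ok
  [8] x  {3,4}  => 3  2->3 ok
  [9] y  {0,1,2}  => 1  3->1 ok
  [10] x  {3,4}  => 3  1->3 ok
  [11] y  {0,1,2}  => 0  3->0 ok
  [12] x  {3,4}  => 4  0->4 ok
  [13] x  {3,4}  => 4  4->4 ok
  [14] y  {0,1,2}  => 1  4->1 ok
  [15] y  {0,1,2}  => 0  1->0 ok
  [16] y  {0,1,2}  => 2  0->2 ok
  [17] y  {0,1,2}  => 1  2->1 ok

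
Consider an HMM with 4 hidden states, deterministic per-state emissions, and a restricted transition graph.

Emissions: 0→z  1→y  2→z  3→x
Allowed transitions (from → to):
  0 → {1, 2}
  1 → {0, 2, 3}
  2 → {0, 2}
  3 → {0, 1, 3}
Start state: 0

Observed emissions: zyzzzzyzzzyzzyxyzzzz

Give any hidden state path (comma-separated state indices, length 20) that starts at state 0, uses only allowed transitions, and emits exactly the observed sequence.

0,1,2,2,2,0,1,0,2,0,1,2,0,1,3,1,2,0,2,2

  0: obs=z cand={0,2} pick 0 [start]
  1: obs=y cand={1} pick 1 [0->1 ok]
  2: obs=z cand={0,2} pick 2 [1->2 ok]
  3: obs=z cand={0,2} pick 2 [2->2 ok]
  4: obs=z cand={0,2} pick 2 [2->2 ok]
  5: obs=z cand={0,2} pick 0 [2->0 ok]
  6: obs=y cand={1} pick 1 [0->1 ok]
  7: obs=z cand={0,2} pick 0 [1->0 ok]
  8: obs=z cand={0,2} pick 2 [0->2 ok]
  9: obs=z cand={0,2} pick 0 [2->0 ok]
  10: obs=y cand={1} pick 1 [0->1 ok]
  11: obs=z cand={0,2} pick 2 [1->2 ok]
  12: obs=z cand={0,2} pick 0 [2->0 ok]
  13: obs=y cand={1} pick 1 [0->1 ok]
  14: obs=x cand={3} pick 3 [1->3 ok]
  15: obs=y cand={1} pick 1 [3->1 ok]
  16: obs=z cand={0,2} pick 2 [1->2 ok]
  17: obs=z cand={0,2} pick 0 [2->0 ok]
  18: obs=z cand={0,2} pick 2 [0->2 ok]
  19: obs=z cand={0,2} pick 2 [2->2 ok]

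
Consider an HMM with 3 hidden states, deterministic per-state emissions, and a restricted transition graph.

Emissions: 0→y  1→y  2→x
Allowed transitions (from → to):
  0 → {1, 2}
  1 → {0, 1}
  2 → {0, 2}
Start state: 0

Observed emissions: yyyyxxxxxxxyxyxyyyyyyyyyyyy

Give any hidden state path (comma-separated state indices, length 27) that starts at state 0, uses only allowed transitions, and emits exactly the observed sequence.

  pos 0: y in {0,1}, choose 0; start
  pos 1: y in {0,1}, choose 1; 0->1 ok
  pos 2: y in {0,1}, choose 1; 1->1 ok
  pos 3: y in {0,1}, choose 0; 1->0 ok
  pos 4: x in {2}, choose 2; 0->2 ok
  pos 5: x in {2}, choose 2; 2->2 ok
  pos 6: x in {2}, choose 2; 2->2 ok
  pos 7: x in {2}, choose 2; 2->2 ok
  pos 8: x in {2}, choose 2; 2->2 ok
  pos 9: x in {2}, choose 2; 2->2 ok
  pos 10: x in {2}, choose 2; 2->2 ok
  pos 11: y in {0,1}, choose 0; 2->0 ok
  pos 12: x in {2}, choose 2; 0->2 ok
  pos 13: y in {0,1}, choose 0; 2->0 ok
  pos 14: x in {2}, choose 2; 0->2 ok
  pos 15: y in {0,1}, choose 0; 2->0 ok
  pos 16: y in {0,1}, choose 1; 0->1 ok
  pos 17: y in {0,1}, choose 1; 1->1 ok
  pos 18: y in {0,1}, choose 1; 1->1 ok
  pos 19: y in {0,1}, choose 1; 1->1 ok
  pos 20: y in {0,1}, choose 0; 1->0 ok
  pos 21: y in {0,1}, choose 1; 0->1 ok
  pos 22: y in {0,1}, choose 1; 1->1 ok
  pos 23: y in {0,1}, choose 0; 1->0 ok
  pos 24: y in {0,1}, choose 1; 0->1 ok
  pos 25: y in {0,1}, choose 1; 1->1 ok
  pos 26: y in {0,1}, choose 0; 1->0 ok

0,1,1,0,2,2,2,2,2,2,2,0,2,0,2,0,1,1,1,1,0,1,1,0,1,1,0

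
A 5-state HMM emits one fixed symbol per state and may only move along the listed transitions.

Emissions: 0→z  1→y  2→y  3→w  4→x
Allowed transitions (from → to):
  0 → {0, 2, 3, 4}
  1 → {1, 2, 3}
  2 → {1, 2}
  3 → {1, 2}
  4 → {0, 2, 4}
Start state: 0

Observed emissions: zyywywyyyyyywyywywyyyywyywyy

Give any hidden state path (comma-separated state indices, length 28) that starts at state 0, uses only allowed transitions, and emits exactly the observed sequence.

  pos 0: z in {0}, choose 0; start
  pos 1: y in {1,2}, choose 2; 0->2 ok
  pos 2: y in {1,2}, choose 1; 2->1 ok
  pos 3: w in {3}, choose 3; 1->3 ok
  pos 4: y in {1,2}, choose 1; 3->1 ok
  pos 5: w in {3}, choose 3; 1->3 ok
  pos 6: y in {1,2}, choose 1; 3->1 ok
  pos 7: y in {1,2}, choose 1; 1->1 ok
  pos 8: y in {1,2}, choose 2; 1->2 ok
  pos 9: y in {1,2}, choose 2; 2->2 ok
  pos 10: y in {1,2}, choose 2; 2->2 ok
  pos 11: y in {1,2}, choose 1; 2->1 ok
  pos 12: w in {3}, choose 3; 1->3 ok
  pos 13: y in {1,2}, choose 2; 3->2 ok
  pos 14: y in {1,2}, choose 1; 2->1 ok
  pos 15: w in {3}, choose 3; 1->3 ok
  pos 16: y in {1,2}, choose 1; 3->1 ok
  pos 17: w in {3}, choose 3; 1->3 ok
  pos 18: y in {1,2}, choose 2; 3->2 ok
  pos 19: y in {1,2}, choose 1; 2->1 ok
  pos 20: y in {1,2}, choose 1; 1->1 ok
  pos 21: y in {1,2}, choose 1; 1->1 ok
  pos 22: w in {3}, choose 3; 1->3 ok
  pos 23: y in {1,2}, choose 1; 3->1 ok
  pos 24: y in {1,2}, choose 1; 1->1 ok
  pos 25: w in {3}, choose 3; 1->3 ok
  pos 26: y in {1,2}, choose 2; 3->2 ok
  pos 27: y in {1,2}, choose 2; 2->2 ok

0,2,1,3,1,3,1,1,2,2,2,1,3,2,1,3,1,3,2,1,1,1,3,1,1,3,2,2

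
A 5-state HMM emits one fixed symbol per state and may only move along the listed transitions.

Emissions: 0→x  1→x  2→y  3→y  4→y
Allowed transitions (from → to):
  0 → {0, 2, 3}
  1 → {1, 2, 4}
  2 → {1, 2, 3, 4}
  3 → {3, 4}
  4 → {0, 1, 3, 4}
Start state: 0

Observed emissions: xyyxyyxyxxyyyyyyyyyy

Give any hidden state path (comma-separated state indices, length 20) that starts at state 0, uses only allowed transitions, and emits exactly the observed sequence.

  0: obs=x cand={0,1} pick 0 [start]
  1: obs=y cand={2,3,4} pick 3 [0->3 ok]
  2: obs=y cand={2,3,4} pick 4 [3->4 ok]
  3: obs=x cand={0,1} pick 1 [4->1 ok]
  4: obs=y cand={2,3,4} pick 2 [1->2 ok]
  5: obs=y cand={2,3,4} pick 4 [2->4 ok]
  6: obs=x cand={0,1} pick 1 [4->1 ok]
  7: obs=y cand={2,3,4} pick 4 [1->4 ok]
  8: obs=x cand={0,1} pick 1 [4->1 ok]
  9: obs=x cand={0,1} pick 1 [1->1 ok]
  10: obs=y cand={2,3,4} pick 2 [1->2 ok]
  11: obs=y cand={2,3,4} pick 3 [2->3 ok]
  12: obs=y cand={2,3,4} pick 4 [3->4 ok]
  13: obs=y cand={2,3,4} pick 3 [4->3 ok]
  14: obs=y cand={2,3,4} pick 3 [3->3 ok]
  15: obs=y cand={2,3,4} pick 3 [3->3 ok]
  16: obs=y cand={2,3,4} pick 3 [3->3 ok]
  17: obs=y cand={2,3,4} pick 4 [3->4 ok]
  18: obs=y cand={2,3,4} pick 4 [4->4 ok]
  19: obs=y cand={2,3,4} pick 4 [4->4 ok]

0,3,4,1,2,4,1,4,1,1,2,3,4,3,3,3,3,4,4,4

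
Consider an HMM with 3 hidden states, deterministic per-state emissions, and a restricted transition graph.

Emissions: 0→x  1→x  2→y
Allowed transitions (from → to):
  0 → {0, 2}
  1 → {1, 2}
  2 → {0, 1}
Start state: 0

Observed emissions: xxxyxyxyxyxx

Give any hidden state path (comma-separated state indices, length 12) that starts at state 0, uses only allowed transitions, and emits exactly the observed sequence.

  pos 0: x in {0,1}, choose 0; start
  pos 1: x in {0,1}, choose 0; 0->0 ok
  pos 2: x in {0,1}, choose 0; 0->0 ok
  pos 3: y in {2}, choose 2; 0->2 ok
  pos 4: x in {0,1}, choose 1; 2->1 ok
  pos 5: y in {2}, choose 2; 1->2 ok
  pos 6: x in {0,1}, choose 1; 2->1 ok
  pos 7: y in {2}, choose 2; 1->2 ok
  pos 8: x in {0,1}, choose 1; 2->1 ok
  pos 9: y in {2}, choose 2; 1->2 ok
  pos 10: x in {0,1}, choose 1; 2->1 ok
  pos 11: x in {0,1}, choose 1; 1->1 ok

0,0,0,2,1,2,1,2,1,2,1,1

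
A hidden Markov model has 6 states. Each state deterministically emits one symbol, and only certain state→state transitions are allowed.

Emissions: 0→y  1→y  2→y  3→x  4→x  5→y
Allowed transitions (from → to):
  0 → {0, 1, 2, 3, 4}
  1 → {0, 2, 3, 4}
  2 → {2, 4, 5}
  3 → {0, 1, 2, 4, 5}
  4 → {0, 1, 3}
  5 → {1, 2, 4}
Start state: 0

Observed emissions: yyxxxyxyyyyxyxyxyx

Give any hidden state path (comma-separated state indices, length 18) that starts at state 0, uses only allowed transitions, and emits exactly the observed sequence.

0,1,4,3,4,1,4,1,2,2,5,4,0,4,1,3,0,4

  pos 0: y in {0,1,2,5}, choose 0; start
  pos 1: y in {0,1,2,5}, choose 1; 0->1 ok
  pos 2: x in {3,4}, choose 4; 1->4 ok
  pos 3: x in {3,4}, choose 3; 4->3 ok
  pos 4: x in {3,4}, choose 4; 3->4 ok
  pos 5: y in {0,1,2,5}, choose 1; 4->1 ok
  pos 6: x in {3,4}, choose 4; 1->4 ok
  pos 7: y in {0,1,2,5}, choose 1; 4->1 ok
  pos 8: y in {0,1,2,5}, choose 2; 1->2 ok
  pos 9: y in {0,1,2,5}, choose 2; 2->2 ok
  pos 10: y in {0,1,2,5}, choose 5; 2->5 ok
  pos 11: x in {3,4}, choose 4; 5->4 ok
  pos 12: y in {0,1,2,5}, choose 0; 4->0 ok
  pos 13: x in {3,4}, choose 4; 0->4 ok
  pos 14: y in {0,1,2,5}, choose 1; 4->1 ok
  pos 15: x in {3,4}, choose 3; 1->3 ok
  pos 16: y in {0,1,2,5}, choose 0; 3->0 ok
  pos 17: x in {3,4}, choose 4; 0->4 ok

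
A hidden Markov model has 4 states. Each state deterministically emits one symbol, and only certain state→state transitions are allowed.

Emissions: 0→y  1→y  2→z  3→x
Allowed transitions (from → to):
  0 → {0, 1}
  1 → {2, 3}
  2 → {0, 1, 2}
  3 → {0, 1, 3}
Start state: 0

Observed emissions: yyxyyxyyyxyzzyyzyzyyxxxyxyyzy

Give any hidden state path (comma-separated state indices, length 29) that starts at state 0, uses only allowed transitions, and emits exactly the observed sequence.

  t0 'y' -> {0,1}, take 0 (start)
  t1 'y' -> {0,1}, take 1 (0->1 ok)
  t2 'x' -> {3}, take 3 (1->3 ok)
  t3 'y' -> {0,1}, take 0 (3->0 ok)
  t4 'y' -> {0,1}, take 1 (0->1 ok)
  t5 'x' -> {3}, take 3 (1->3 ok)
  t6 'y' -> {0,1}, take 0 (3->0 ok)
  t7 'y' -> {0,1}, take 0 (0->0 ok)
  t8 'y' -> {0,1}, take 1 (0->1 ok)
  t9 'x' -> {3}, take 3 (1->3 ok)
  t10 'y' -> {0,1}, take 1 (3->1 ok)
  t11 'z' -> {2}, take 2 (1->2 ok)
  t12 'z' -> {2}, take 2 (2->2 ok)
  t13 'y' -> {0,1}, take 0 (2->0 ok)
  t14 'y' -> {0,1}, take 1 (0->1 ok)
  t15 'z' -> {2}, take 2 (1->2 ok)
  t16 'y' -> {0,1}, take 1 (2->1 ok)
  t17 'z' -> {2}, take 2 (1->2 ok)
  t18 'y' -> {0,1}, take 0 (2->0 ok)
  t19 'y' -> {0,1}, take 1 (0->1 ok)
  t20 'x' -> {3}, take 3 (1->3 ok)
  t21 'x' -> {3}, take 3 (3->3 ok)
  t22 'x' -> {3}, take 3 (3->3 ok)
  t23 'y' -> {0,1}, take 1 (3->1 ok)
  t24 'x' -> {3}, take 3 (1->3 ok)
  t25 'y' -> {0,1}, take 0 (3->0 ok)
  t26 'y' -> {0,1}, take 1 (0->1 ok)
  t27 'z' -> {2}, take 2 (1->2 ok)
  t28 'y' -> {0,1}, take 0 (2->0 ok)

0,1,3,0,1,3,0,0,1,3,1,2,2,0,1,2,1,2,0,1,3,3,3,1,3,0,1,2,0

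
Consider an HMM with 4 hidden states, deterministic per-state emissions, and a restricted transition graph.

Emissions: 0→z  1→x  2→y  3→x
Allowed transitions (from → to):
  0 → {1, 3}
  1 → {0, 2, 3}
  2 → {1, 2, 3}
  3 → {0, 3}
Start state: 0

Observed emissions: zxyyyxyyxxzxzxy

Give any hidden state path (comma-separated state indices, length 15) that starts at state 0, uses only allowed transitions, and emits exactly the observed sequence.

0,1,2,2,2,1,2,2,1,3,0,3,0,1,2

  [0] z  {0}  => 0  start
  [1] x  {1,3}  => 1  0->1 ok
  [2] y  {2}  => 2  1->2 ok
  [3] y  {2}  => 2  2->2 ok
  [4] y  {2}  => 2  2->2 ok
  [5] x  {1,3}  => 1  2->1 ok
  [6] y  {2}  => 2  1->2 ok
  [7] y  {2}  => 2  2->2 ok
  [8] x  {1,3}  => 1  2->1 ok
  [9] x  {1,3}  => 3  1->3 ok
  [10] z  {0}  => 0  3->0 ok
  [11] x  {1,3}  => 3  0->3 ok
  [12] z  {0}  => 0  3->0 ok
  [13] x  {1,3}  => 1  0->1 ok
  [14] y  {2}  => 2  1->2 ok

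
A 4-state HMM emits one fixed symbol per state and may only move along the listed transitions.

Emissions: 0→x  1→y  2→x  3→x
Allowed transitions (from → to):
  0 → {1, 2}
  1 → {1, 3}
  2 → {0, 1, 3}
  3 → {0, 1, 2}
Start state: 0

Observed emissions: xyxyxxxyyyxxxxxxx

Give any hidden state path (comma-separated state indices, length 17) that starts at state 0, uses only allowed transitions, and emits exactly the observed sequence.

0,1,3,1,3,2,0,1,1,1,3,0,2,0,2,3,2

  t0 'x' -> {0,2,3}, take 0 (start)
  t1 'y' -> {1}, take 1 (0->1 ok)
  t2 'x' -> {0,2,3}, take 3 (1->3 ok)
  t3 'y' -> {1}, take 1 (3->1 ok)
  t4 'x' -> {0,2,3}, take 3 (1->3 ok)
  t5 'x' -> {0,2,3}, take 2 (3->2 ok)
  t6 'x' -> {0,2,3}, take 0 (2->0 ok)
  t7 'y' -> {1}, take 1 (0->1 ok)
  t8 'y' -> {1}, take 1 (1->1 ok)
  t9 'y' -> {1}, take 1 (1->1 ok)
  t10 'x' -> {0,2,3}, take 3 (1->3 ok)
  t11 'x' -> {0,2,3}, take 0 (3->0 ok)
  t12 'x' -> {0,2,3}, take 2 (0->2 ok)
  t13 'x' -> {0,2,3}, take 0 (2->0 ok)
  t14 'x' -> {0,2,3}, take 2 (0->2 ok)
  t15 'x' -> {0,2,3}, take 3 (2->3 ok)
  t16 'x' -> {0,2,3}, take 2 (3->2 ok)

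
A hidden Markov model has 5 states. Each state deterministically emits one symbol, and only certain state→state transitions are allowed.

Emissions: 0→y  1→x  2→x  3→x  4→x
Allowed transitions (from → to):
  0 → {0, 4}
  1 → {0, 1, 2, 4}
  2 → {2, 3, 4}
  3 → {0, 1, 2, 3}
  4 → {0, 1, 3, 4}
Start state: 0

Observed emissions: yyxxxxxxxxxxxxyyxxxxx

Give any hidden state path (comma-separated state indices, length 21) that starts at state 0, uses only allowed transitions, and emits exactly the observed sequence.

0,0,4,1,2,2,3,2,3,1,1,1,4,4,0,0,4,4,3,2,2

  0: obs=y cand={0} pick 0 [start]
  1: obs=y cand={0} pick 0 [0->0 ok]
  2: obs=x cand={1,2,3,4} pick 4 [0->4 ok]
  3: obs=x cand={1,2,3,4} pick 1 [4->1 ok]
  4: obs=x cand={1,2,3,4} pick 2 [1->2 ok]
  5: obs=x cand={1,2,3,4} pick 2 [2->2 ok]
  6: obs=x cand={1,2,3,4} pick 3 [2->3 ok]
  7: obs=x cand={1,2,3,4} pick 2 [3->2 ok]
  8: obs=x cand={1,2,3,4} pick 3 [2->3 ok]
  9: obs=x cand={1,2,3,4} pick 1 [3->1 ok]
  10: obs=x cand={1,2,3,4} pick 1 [1->1 ok]
  11: obs=x cand={1,2,3,4} pick 1 [1->1 ok]
  12: obs=x cand={1,2,3,4} pick 4 [1->4 ok]
  13: obs=x cand={1,2,3,4} pick 4 [4->4 ok]
  14: obs=y cand={0} pick 0 [4->0 ok]
  15: obs=y cand={0} pick 0 [0->0 ok]
  16: obs=x cand={1,2,3,4} pick 4 [0->4 ok]
  17: obs=x cand={1,2,3,4} pick 4 [4->4 ok]
  18: obs=x cand={1,2,3,4} pick 3 [4->3 ok]
  19: obs=x cand={1,2,3,4} pick 2 [3->2 ok]
  20: obs=x cand={1,2,3,4} pick 2 [2->2 ok]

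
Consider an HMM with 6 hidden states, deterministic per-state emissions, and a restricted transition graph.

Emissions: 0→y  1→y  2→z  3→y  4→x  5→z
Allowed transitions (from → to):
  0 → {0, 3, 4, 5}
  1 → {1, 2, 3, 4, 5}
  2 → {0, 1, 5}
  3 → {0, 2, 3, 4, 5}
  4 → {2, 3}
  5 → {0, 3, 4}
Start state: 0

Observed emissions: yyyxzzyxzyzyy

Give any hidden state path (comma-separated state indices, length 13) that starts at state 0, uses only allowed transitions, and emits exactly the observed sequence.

  t0 'y' -> {0,1,3}, take 0 (start)
  t1 'y' -> {0,1,3}, take 0 (0->0 ok)
  t2 'y' -> {0,1,3}, take 0 (0->0 ok)
  t3 'x' -> {4}, take 4 (0->4 ok)
  t4 'z' -> {2,5}, take 2 (4->2 ok)
  t5 'z' -> {2,5}, take 5 (2->5 ok)
  t6 'y' -> {0,1,3}, take 3 (5->3 ok)
  t7 'x' -> {4}, take 4 (3->4 ok)
  t8 'z' -> {2,5}, take 2 (4->2 ok)
  t9 'y' -> {0,1,3}, take 0 (2->0 ok)
  t10 'z' -> {2,5}, take 5 (0->5 ok)
  t11 'y' -> {0,1,3}, take 3 (5->3 ok)
  t12 'y' -> {0,1,3}, take 0 (3->0 ok)

0,0,0,4,2,5,3,4,2,0,5,3,0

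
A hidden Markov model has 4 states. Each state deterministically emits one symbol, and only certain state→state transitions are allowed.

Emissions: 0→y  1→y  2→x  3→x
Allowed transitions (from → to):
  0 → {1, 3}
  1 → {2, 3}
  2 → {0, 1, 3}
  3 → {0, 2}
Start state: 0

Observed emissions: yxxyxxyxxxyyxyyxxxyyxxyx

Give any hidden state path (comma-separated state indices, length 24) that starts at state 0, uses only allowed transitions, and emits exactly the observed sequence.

0,3,2,1,2,3,0,3,2,3,0,1,2,0,1,2,3,2,0,1,3,2,1,2

  pos 0: y in {0,1}, choose 0; start
  pos 1: x in {2,3}, choose 3; 0->3 ok
  pos 2: x in {2,3}, choose 2; 3->2 ok
  pos 3: y in {0,1}, choose 1; 2->1 ok
  pos 4: x in {2,3}, choose 2; 1->2 ok
  pos 5: x in {2,3}, choose 3; 2->3 ok
  pos 6: y in {0,1}, choose 0; 3->0 ok
  pos 7: x in {2,3}, choose 3; 0->3 ok
  pos 8: x in {2,3}, choose 2; 3->2 ok
  pos 9: x in {2,3}, choose 3; 2->3 ok
  pos 10: y in {0,1}, choose 0; 3->0 ok
  pos 11: y in {0,1}, choose 1; 0->1 ok
  pos 12: x in {2,3}, choose 2; 1->2 ok
  pos 13: y in {0,1}, choose 0; 2->0 ok
  pos 14: y in {0,1}, choose 1; 0->1 ok
  pos 15: x in {2,3}, choose 2; 1->2 ok
  pos 16: x in {2,3}, choose 3; 2->3 ok
  pos 17: x in {2,3}, choose 2; 3->2 ok
  pos 18: y in {0,1}, choose 0; 2->0 ok
  pos 19: y in {0,1}, choose 1; 0->1 ok
  pos 20: x in {2,3}, choose 3; 1->3 ok
  pos 21: x in {2,3}, choose 2; 3->2 ok
  pos 22: y in {0,1}, choose 1; 2->1 ok
  pos 23: x in {2,3}, choose 2; 1->2 ok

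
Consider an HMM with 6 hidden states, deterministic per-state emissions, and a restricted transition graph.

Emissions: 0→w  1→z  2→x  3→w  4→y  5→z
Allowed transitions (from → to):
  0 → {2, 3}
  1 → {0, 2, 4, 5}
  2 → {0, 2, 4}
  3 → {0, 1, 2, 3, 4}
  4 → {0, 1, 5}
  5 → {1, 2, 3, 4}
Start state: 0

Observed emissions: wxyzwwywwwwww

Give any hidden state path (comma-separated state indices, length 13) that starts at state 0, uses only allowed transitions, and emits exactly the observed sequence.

  t0 'w' -> {0,3}, take 0 (start)
  t1 'x' -> {2}, take 2 (0->2 ok)
  t2 'y' -> {4}, take 4 (2->4 ok)
  t3 'z' -> {1,5}, take 5 (4->5 ok)
  t4 'w' -> {0,3}, take 3 (5->3 ok)
  t5 'w' -> {0,3}, take 3 (3->3 ok)
  t6 'y' -> {4}, take 4 (3->4 ok)
  t7 'w' -> {0,3}, take 0 (4->0 ok)
  t8 'w' -> {0,3}, take 3 (0->3 ok)
  t9 'w' -> {0,3}, take 0 (3->0 ok)
  t10 'w' -> {0,3}, take 3 (0->3 ok)
  t11 'w' -> {0,3}, take 3 (3->3 ok)
  t12 'w' -> {0,3}, take 3 (3->3 ok)

0,2,4,5,3,3,4,0,3,0,3,3,3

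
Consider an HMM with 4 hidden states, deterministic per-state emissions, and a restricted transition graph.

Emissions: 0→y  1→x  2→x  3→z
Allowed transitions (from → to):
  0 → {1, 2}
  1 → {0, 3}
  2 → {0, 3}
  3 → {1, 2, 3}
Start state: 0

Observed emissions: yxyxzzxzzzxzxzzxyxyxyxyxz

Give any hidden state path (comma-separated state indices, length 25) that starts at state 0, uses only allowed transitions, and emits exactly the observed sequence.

0,1,0,1,3,3,1,3,3,3,2,3,1,3,3,1,0,1,0,1,0,2,0,2,3

  [0] y  {0}  => 0  start
  [1] x  {1,2}  => 1  0->1 ok
  [2] y  {0}  => 0  1->0 ok
  [3] x  {1,2}  => 1  0->1 ok
  [4] z  {3}  => 3  1->3 ok
  [5] z  {3}  => 3  3->3 ok
  [6] x  {1,2}  => 1  3->1 ok
  [7] z  {3}  => 3  1->3 ok
  [8] z  {3}  => 3  3->3 ok
  [9] z  {3}  => 3  3->3 ok
  [10] x  {1,2}  => 2  3->2 ok
  [11] z  {3}  => 3  2->3 ok
  [12] x  {1,2}  => 1  3->1 ok
  [13] z  {3}  => 3  1->3 ok
  [14] z  {3}  => 3  3->3 ok
  [15] x  {1,2}  => 1  3->1 ok
  [16] y  {0}  => 0  1->0 ok
  [17] x  {1,2}  => 1  0->1 ok
  [18] y  {0}  => 0  1->0 ok
  [19] x  {1,2}  => 1  0->1 ok
  [20] y  {0}  => 0  1->0 ok
  [21] x  {1,2}  => 2  0->2 ok
  [22] y  {0}  => 0  2->0 ok
  [23] x  {1,2}  => 2  0->2 ok
  [24] z  {3}  => 3  2->3 ok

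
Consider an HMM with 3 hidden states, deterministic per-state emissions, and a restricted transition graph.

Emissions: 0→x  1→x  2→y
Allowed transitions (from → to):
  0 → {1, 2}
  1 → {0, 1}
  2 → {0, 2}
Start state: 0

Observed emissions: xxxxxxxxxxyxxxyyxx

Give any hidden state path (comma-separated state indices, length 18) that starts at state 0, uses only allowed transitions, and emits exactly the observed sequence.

0,1,1,1,0,1,0,1,1,0,2,0,1,0,2,2,0,1

  t0 'x' -> {0,1}, take 0 (start)
  t1 'x' -> {0,1}, take 1 (0->1 ok)
  t2 'x' -> {0,1}, take 1 (1->1 ok)
  t3 'x' -> {0,1}, take 1 (1->1 ok)
  t4 'x' -> {0,1}, take 0 (1->0 ok)
  t5 'x' -> {0,1}, take 1 (0->1 ok)
  t6 'x' -> {0,1}, take 0 (1->0 ok)
  t7 'x' -> {0,1}, take 1 (0->1 ok)
  t8 'x' -> {0,1}, take 1 (1->1 ok)
  t9 'x' -> {0,1}, take 0 (1->0 ok)
  t10 'y' -> {2}, take 2 (0->2 ok)
  t11 'x' -> {0,1}, take 0 (2->0 ok)
  t12 'x' -> {0,1}, take 1 (0->1 ok)
  t13 'x' -> {0,1}, take 0 (1->0 ok)
  t14 'y' -> {2}, take 2 (0->2 ok)
  t15 'y' -> {2}, take 2 (2->2 ok)
  t16 'x' -> {0,1}, take 0 (2->0 ok)
  t17 'x' -> {0,1}, take 1 (0->1 ok)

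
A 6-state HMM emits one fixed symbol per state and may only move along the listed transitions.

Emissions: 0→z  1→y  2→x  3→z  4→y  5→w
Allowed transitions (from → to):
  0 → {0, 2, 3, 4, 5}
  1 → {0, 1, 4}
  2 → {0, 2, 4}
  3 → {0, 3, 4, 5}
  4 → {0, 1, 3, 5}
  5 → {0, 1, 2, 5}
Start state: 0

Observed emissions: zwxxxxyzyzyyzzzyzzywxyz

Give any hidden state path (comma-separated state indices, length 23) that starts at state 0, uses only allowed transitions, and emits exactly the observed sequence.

  0: obs=z cand={0,3} pick 0 [start]
  1: obs=w cand={5} pick 5 [0->5 ok]
  2: obs=x cand={2} pick 2 [5->2 ok]
  3: obs=x cand={2} pick 2 [2->2 ok]
  4: obs=x cand={2} pick 2 [2->2 ok]
  5: obs=x cand={2} pick 2 [2->2 ok]
  6: obs=y cand={1,4} pick 4 [2->4 ok]
  7: obs=z cand={0,3} pick 0 [4->0 ok]
  8: obs=y cand={1,4} pick 4 [0->4 ok]
  9: obs=z cand={0,3} pick 0 [4->0 ok]
  10: obs=y cand={1,4} pick 4 [0->4 ok]
  11: obs=y cand={1,4} pick 1 [4->1 ok]
  12: obs=z cand={0,3} pick 0 [1->0 ok]
  13: obs=z cand={0,3} pick 0 [0->0 ok]
  14: obs=z cand={0,3} pick 0 [0->0 ok]
  15: obs=y cand={1,4} pick 4 [0->4 ok]
  16: obs=z cand={0,3} pick 0 [4->0 ok]
  17: obs=z cand={0,3} pick 0 [0->0 ok]
  18: obs=y cand={1,4} pick 4 [0->4 ok]
  19: obs=w cand={5} pick 5 [4->5 ok]
  20: obs=x cand={2} pick 2 [5->2 ok]
  21: obs=y cand={1,4} pick 4 [2->4 ok]
  22: obs=z cand={0,3} pick 0 [4->0 ok]

0,5,2,2,2,2,4,0,4,0,4,1,0,0,0,4,0,0,4,5,2,4,0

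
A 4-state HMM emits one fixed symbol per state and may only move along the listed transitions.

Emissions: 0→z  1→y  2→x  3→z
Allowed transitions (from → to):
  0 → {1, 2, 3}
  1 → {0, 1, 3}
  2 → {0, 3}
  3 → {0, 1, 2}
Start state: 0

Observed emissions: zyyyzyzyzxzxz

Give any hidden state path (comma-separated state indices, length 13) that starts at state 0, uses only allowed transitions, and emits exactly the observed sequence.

  t0 'z' -> {0,3}, take 0 (start)
  t1 'y' -> {1}, take 1 (0->1 ok)
  t2 'y' -> {1}, take 1 (1->1 ok)
  t3 'y' -> {1}, take 1 (1->1 ok)
  t4 'z' -> {0,3}, take 0 (1->0 ok)
  t5 'y' -> {1}, take 1 (0->1 ok)
  t6 'z' -> {0,3}, take 3 (1->3 ok)
  t7 'y' -> {1}, take 1 (3->1 ok)
  t8 'z' -> {0,3}, take 0 (1->0 ok)
  t9 'x' -> {2}, take 2 (0->2 ok)
  t10 'z' -> {0,3}, take 3 (2->3 ok)
  t11 'x' -> {2}, take 2 (3->2 ok)
  t12 'z' -> {0,3}, take 0 (2->0 ok)

0,1,1,1,0,1,3,1,0,2,3,2,0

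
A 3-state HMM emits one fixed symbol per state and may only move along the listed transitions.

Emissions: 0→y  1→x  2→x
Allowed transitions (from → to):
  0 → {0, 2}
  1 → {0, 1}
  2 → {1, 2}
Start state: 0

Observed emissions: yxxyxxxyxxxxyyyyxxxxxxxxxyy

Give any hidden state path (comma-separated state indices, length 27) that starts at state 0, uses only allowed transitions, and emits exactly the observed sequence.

0,2,1,0,2,2,1,0,2,2,1,1,0,0,0,0,2,2,2,2,2,2,2,1,1,0,0

  t0 'y' -> {0}, take 0 (start)
  t1 'x' -> {1,2}, take 2 (0->2 ok)
  t2 'x' -> {1,2}, take 1 (2->1 ok)
  t3 'y' -> {0}, take 0 (1->0 ok)
  t4 'x' -> {1,2}, take 2 (0->2 ok)
  t5 'x' -> {1,2}, take 2 (2->2 ok)
  t6 'x' -> {1,2}, take 1 (2->1 ok)
  t7 'y' -> {0}, take 0 (1->0 ok)
  t8 'x' -> {1,2}, take 2 (0->2 ok)
  t9 'x' -> {1,2}, take 2 (2->2 ok)
  t10 'x' -> {1,2}, take 1 (2->1 ok)
  t11 'x' -> {1,2}, take 1 (1->1 ok)
  t12 'y' -> {0}, take 0 (1->0 ok)
  t13 'y' -> {0}, take 0 (0->0 ok)
  t14 'y' -> {0}, take 0 (0->0 ok)
  t15 'y' -> {0}, take 0 (0->0 ok)
  t16 'x' -> {1,2}, take 2 (0->2 ok)
  t17 'x' -> {1,2}, take 2 (2->2 ok)
  t18 'x' -> {1,2}, take 2 (2->2 ok)
  t19 'x' -> {1,2}, take 2 (2->2 ok)
  t20 'x' -> {1,2}, take 2 (2->2 ok)
  t21 'x' -> {1,2}, take 2 (2->2 ok)
  t22 'x' -> {1,2}, take 2 (2->2 ok)
  t23 'x' -> {1,2}, take 1 (2->1 ok)
  t24 'x' -> {1,2}, take 1 (1->1 ok)
  t25 'y' -> {0}, take 0 (1->0 ok)
  t26 'y' -> {0}, take 0 (0->0 ok)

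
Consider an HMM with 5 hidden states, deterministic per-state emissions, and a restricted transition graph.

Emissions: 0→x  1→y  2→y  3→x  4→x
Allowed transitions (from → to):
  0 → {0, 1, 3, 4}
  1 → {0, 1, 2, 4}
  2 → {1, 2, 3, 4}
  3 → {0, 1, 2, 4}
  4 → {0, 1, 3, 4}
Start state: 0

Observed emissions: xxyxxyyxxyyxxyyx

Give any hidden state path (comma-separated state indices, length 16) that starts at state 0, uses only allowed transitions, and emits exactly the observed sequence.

0,0,1,4,4,1,2,4,4,1,1,4,3,1,2,4

  [0] x  {0,3,4}  => 0  start
  [1] x  {0,3,4}  => 0  0->0 ok
  [2] y  {1,2}  => 1  0->1 ok
  [3] x  {0,3,4}  => 4  1->4 ok
  [4] x  {0,3,4}  => 4  4->4 ok
  [5] y  {1,2}  => 1  4->1 ok
  [6] y  {1,2}  => 2  1->2 ok
  [7] x  {0,3,4}  => 4  2->4 ok
  [8] x  {0,3,4}  => 4  4->4 ok
  [9] y  {1,2}  => 1  4->1 ok
  [10] y  {1,2}  => 1  1->1 ok
  [11] x  {0,3,4}  => 4  1->4 ok
  [12] x  {0,3,4}  => 3  4->3 ok
  [13] y  {1,2}  => 1  3->1 ok
  [14] y  {1,2}  => 2  1->2 ok
  [15] x  {0,3,4}  => 4  2->4 ok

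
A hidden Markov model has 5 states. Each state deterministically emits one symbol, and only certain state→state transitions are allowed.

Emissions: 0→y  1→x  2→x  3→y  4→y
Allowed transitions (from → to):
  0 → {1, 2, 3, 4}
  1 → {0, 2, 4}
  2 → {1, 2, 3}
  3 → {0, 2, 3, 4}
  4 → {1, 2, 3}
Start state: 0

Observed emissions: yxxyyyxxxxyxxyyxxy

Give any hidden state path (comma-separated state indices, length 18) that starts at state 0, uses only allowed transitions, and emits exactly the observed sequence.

0,2,1,0,3,4,1,2,2,1,4,2,1,0,4,2,2,3

  0: obs=y cand={0,3,4} pick 0 [start]
  1: obs=x cand={1,2} pick 2 [0->2 ok]
  2: obs=x cand={1,2} pick 1 [2->1 ok]
  3: obs=y cand={0,3,4} pick 0 [1->0 ok]
  4: obs=y cand={0,3,4} pick 3 [0->3 ok]
  5: obs=y cand={0,3,4} pick 4 [3->4 ok]
  6: obs=x cand={1,2} pick 1 [4->1 ok]
  7: obs=x cand={1,2} pick 2 [1->2 ok]
  8: obs=x cand={1,2} pick 2 [2->2 ok]
  9: obs=x cand={1,2} pick 1 [2->1 ok]
  10: obs=y cand={0,3,4} pick 4 [1->4 ok]
  11: obs=x cand={1,2} pick 2 [4->2 ok]
  12: obs=x cand={1,2} pick 1 [2->1 ok]
  13: obs=y cand={0,3,4} pick 0 [1->0 ok]
  14: obs=y cand={0,3,4} pick 4 [0->4 ok]
  15: obs=x cand={1,2} pick 2 [4->2 ok]
  16: obs=x cand={1,2} pick 2 [2->2 ok]
  17: obs=y cand={0,3,4} pick 3 [2->3 ok]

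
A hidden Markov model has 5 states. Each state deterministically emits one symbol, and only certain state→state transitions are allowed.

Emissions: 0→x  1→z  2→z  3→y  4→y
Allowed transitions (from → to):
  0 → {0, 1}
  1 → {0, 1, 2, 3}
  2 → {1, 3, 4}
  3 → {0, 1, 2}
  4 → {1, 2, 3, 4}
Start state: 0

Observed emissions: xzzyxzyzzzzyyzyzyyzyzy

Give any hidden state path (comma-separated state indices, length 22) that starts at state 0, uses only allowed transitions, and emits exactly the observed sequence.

0,1,2,3,0,1,3,1,2,1,2,4,4,2,3,2,4,3,2,4,1,3

  pos 0: x in {0}, choose 0; start
  pos 1: z in {1,2}, choose 1; 0->1 ok
  pos 2: z in {1,2}, choose 2; 1->2 ok
  pos 3: y in {3,4}, choose 3; 2->3 ok
  pos 4: x in {0}, choose 0; 3->0 ok
  pos 5: z in {1,2}, choose 1; 0->1 ok
  pos 6: y in {3,4}, choose 3; 1->3 ok
  pos 7: z in {1,2}, choose 1; 3->1 ok
  pos 8: z in {1,2}, choose 2; 1->2 ok
  pos 9: z in {1,2}, choose 1; 2->1 ok
  pos 10: z in {1,2}, choose 2; 1->2 ok
  pos 11: y in {3,4}, choose 4; 2->4 ok
  pos 12: y in {3,4}, choose 4; 4->4 ok
  pos 13: z in {1,2}, choose 2; 4->2 ok
  pos 14: y in {3,4}, choose 3; 2->3 ok
  pos 15: z in {1,2}, choose 2; 3->2 ok
  pos 16: y in {3,4}, choose 4; 2->4 ok
  pos 17: y in {3,4}, choose 3; 4->3 ok
  pos 18: z in {1,2}, choose 2; 3->2 ok
  pos 19: y in {3,4}, choose 4; 2->4 ok
  pos 20: z in {1,2}, choose 1; 4->1 ok
  pos 21: y in {3,4}, choose 3; 1->3 ok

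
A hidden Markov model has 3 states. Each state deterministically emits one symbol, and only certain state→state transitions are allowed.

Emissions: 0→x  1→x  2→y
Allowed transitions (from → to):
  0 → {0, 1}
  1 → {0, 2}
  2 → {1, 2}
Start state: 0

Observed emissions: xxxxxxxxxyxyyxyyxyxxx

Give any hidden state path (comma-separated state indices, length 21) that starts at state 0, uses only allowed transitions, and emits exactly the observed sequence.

0,0,1,0,0,1,0,0,1,2,1,2,2,1,2,2,1,2,1,0,1

  [0] x  {0,1}  => 0  start
  [1] x  {0,1}  => 0  0->0 ok
  [2] x  {0,1}  => 1  0->1 ok
  [3] x  {0,1}  => 0  1->0 ok
  [4] x  {0,1}  => 0  0->0 ok
  [5] x  {0,1}  => 1  0->1 ok
  [6] x  {0,1}  => 0  1->0 ok
  [7] x  {0,1}  => 0  0->0 ok
  [8] x  {0,1}  => 1  0->1 ok
  [9] y  {2}  => 2  1->2 ok
  [10] x  {0,1}  => 1  2->1 ok
  [11] y  {2}  => 2  1->2 ok
  [12] y  {2}  => 2  2->2 ok
  [13] x  {0,1}  => 1  2->1 ok
  [14] y  {2}  => 2  1->2 ok
  [15] y  {2}  => 2  2->2 ok
  [16] x  {0,1}  => 1  2->1 ok
  [17] y  {2}  => 2  1->2 ok
  [18] x  {0,1}  => 1  2->1 ok
  [19] x  {0,1}  => 0  1->0 ok
  [20] x  {0,1}  => 1  0->1 ok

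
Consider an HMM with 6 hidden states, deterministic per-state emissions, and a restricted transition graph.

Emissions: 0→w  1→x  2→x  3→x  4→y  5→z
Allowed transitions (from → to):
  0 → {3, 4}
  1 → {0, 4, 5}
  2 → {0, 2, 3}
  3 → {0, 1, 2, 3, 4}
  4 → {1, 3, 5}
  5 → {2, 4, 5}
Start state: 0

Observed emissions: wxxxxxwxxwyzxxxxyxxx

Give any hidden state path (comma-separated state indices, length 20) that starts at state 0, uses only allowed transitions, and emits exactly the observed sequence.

  [0] w  {0}  => 0  start
  [1] x  {1,2,3}  => 3  0->3 ok
  [2] x  {1,2,3}  => 3  3->3 ok
  [3] x  {1,2,3}  => 3  3->3 ok
  [4] x  {1,2,3}  => 2  3->2 ok
  [5] x  {1,2,3}  => 3  2->3 ok
  [6] w  {0}  => 0  3->0 ok
  [7] x  {1,2,3}  => 3  0->3 ok
  [8] x  {1,2,3}  => 3  3->3 ok
  [9] w  {0}  => 0  3->0 ok
  [10] y  {4}  => 4  0->4 ok
  [11] z  {5}  => 5  4->5 ok
  [12] x  {1,2,3}  => 2  5->2 ok
  [13] x  {1,2,3}  => 2  2->2 ok
  [14] x  {1,2,3}  => 3  2->3 ok
  [15] x  {1,2,3}  => 3  3->3 ok
  [16] y  {4}  => 4  3->4 ok
  [17] x  {1,2,3}  => 3  4->3 ok
  [18] x  {1,2,3}  => 2  3->2 ok
  [19] x  {1,2,3}  => 2  2->2 ok

0,3,3,3,2,3,0,3,3,0,4,5,2,2,3,3,4,3,2,2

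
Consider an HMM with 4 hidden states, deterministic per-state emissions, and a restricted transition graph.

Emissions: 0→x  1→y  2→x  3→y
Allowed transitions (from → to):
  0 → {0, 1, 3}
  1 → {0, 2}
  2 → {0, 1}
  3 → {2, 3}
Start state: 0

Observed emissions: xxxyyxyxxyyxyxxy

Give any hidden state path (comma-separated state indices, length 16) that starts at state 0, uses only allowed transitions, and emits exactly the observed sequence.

  pos 0: x in {0,2}, choose 0; start
  pos 1: x in {0,2}, choose 0; 0->0 ok
  pos 2: x in {0,2}, choose 0; 0->0 ok
  pos 3: y in {1,3}, choose 3; 0->3 ok
  pos 4: y in {1,3}, choose 3; 3->3 ok
  pos 5: x in {0,2}, choose 2; 3->2 ok
  pos 6: y in {1,3}, choose 1; 2->1 ok
  pos 7: x in {0,2}, choose 0; 1->0 ok
  pos 8: x in {0,2}, choose 0; 0->0 ok
  pos 9: y in {1,3}, choose 3; 0->3 ok
  pos 10: y in {1,3}, choose 3; 3->3 ok
  pos 11: x in {0,2}, choose 2; 3->2 ok
  pos 12: y in {1,3}, choose 1; 2->1 ok
  pos 13: x in {0,2}, choose 2; 1->2 ok
  pos 14: x in {0,2}, choose 0; 2->0 ok
  pos 15: y in {1,3}, choose 3; 0->3 ok

0,0,0,3,3,2,1,0,0,3,3,2,1,2,0,3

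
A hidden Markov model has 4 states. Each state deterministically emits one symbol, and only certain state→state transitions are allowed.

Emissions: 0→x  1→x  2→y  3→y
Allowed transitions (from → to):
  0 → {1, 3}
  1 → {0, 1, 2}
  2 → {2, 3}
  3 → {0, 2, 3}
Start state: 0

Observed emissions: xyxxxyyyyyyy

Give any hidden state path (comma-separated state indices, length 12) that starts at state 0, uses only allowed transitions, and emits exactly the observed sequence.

0,3,0,1,1,2,2,2,3,2,2,2

  0: obs=x cand={0,1} pick 0 [start]
  1: obs=y cand={2,3} pick 3 [0->3 ok]
  2: obs=x cand={0,1} pick 0 [3->0 ok]
  3: obs=x cand={0,1} pick 1 [0->1 ok]
  4: obs=x cand={0,1} pick 1 [1->1 ok]
  5: obs=y cand={2,3} pick 2 [1->2 ok]
  6: obs=y cand={2,3} pick 2 [2->2 ok]
  7: obs=y cand={2,3} pick 2 [2->2 ok]
  8: obs=y cand={2,3} pick 3 [2->3 ok]
  9: obs=y cand={2,3} pick 2 [3->2 ok]
  10: obs=y cand={2,3} pick 2 [2->2 ok]
  11: obs=y cand={2,3} pick 2 [2->2 ok]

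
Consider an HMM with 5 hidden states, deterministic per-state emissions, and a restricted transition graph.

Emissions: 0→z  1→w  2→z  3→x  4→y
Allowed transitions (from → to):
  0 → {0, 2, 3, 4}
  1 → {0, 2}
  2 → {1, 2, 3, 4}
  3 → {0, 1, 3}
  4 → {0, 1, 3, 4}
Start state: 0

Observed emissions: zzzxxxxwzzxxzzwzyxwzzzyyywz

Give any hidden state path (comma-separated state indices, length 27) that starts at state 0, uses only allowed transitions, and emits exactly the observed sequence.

0,2,2,3,3,3,3,1,0,2,3,3,0,2,1,2,4,3,1,0,0,2,4,4,4,1,2

  pos 0: z in {0,2}, choose 0; start
  pos 1: z in {0,2}, choose 2; 0->2 ok
  pos 2: z in {0,2}, choose 2; 2->2 ok
  pos 3: x in {3}, choose 3; 2->3 ok
  pos 4: x in {3}, choose 3; 3->3 ok
  pos 5: x in {3}, choose 3; 3->3 ok
  pos 6: x in {3}, choose 3; 3->3 ok
  pos 7: w in {1}, choose 1; 3->1 ok
  pos 8: z in {0,2}, choose 0; 1->0 ok
  pos 9: z in {0,2}, choose 2; 0->2 ok
  pos 10: x in {3}, choose 3; 2->3 ok
  pos 11: x in {3}, choose 3; 3->3 ok
  pos 12: z in {0,2}, choose 0; 3->0 ok
  pos 13: z in {0,2}, choose 2; 0->2 ok
  pos 14: w in {1}, choose 1; 2->1 ok
  pos 15: z in {0,2}, choose 2; 1->2 ok
  pos 16: y in {4}, choose 4; 2->4 ok
  pos 17: x in {3}, choose 3; 4->3 ok
  pos 18: w in {1}, choose 1; 3->1 ok
  pos 19: z in {0,2}, choose 0; 1->0 ok
  pos 20: z in {0,2}, choose 0; 0->0 ok
  pos 21: z in {0,2}, choose 2; 0->2 ok
  pos 22: y in {4}, choose 4; 2->4 ok
  pos 23: y in {4}, choose 4; 4->4 ok
  pos 24: y in {4}, choose 4; 4->4 ok
  pos 25: w in {1}, choose 1; 4->1 ok
  pos 26: z in {0,2}, choose 2; 1->2 ok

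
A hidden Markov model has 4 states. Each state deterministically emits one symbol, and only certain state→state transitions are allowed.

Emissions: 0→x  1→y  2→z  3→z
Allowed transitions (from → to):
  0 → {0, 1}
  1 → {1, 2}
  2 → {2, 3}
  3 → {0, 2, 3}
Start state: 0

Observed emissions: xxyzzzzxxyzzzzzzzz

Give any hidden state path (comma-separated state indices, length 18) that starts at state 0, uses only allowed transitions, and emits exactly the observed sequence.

  0: obs=x cand={0} pick 0 [start]
  1: obs=x cand={0} pick 0 [0->0 ok]
  2: obs=y cand={1} pick 1 [0->1 ok]
  3: obs=z cand={2,3} pick 2 [1->2 ok]
  4: obs=z cand={2,3} pick 3 [2->3 ok]
  5: obs=z cand={2,3} pick 2 [3->2 ok]
  6: obs=z cand={2,3} pick 3 [2->3 ok]
  7: obs=x cand={0} pick 0 [3->0 ok]
  8: obs=x cand={0} pick 0 [0->0 ok]
  9: obs=y cand={1} pick 1 [0->1 ok]
  10: obs=z cand={2,3} pick 2 [1->2 ok]
  11: obs=z cand={2,3} pick 2 [2->2 ok]
  12: obs=z cand={2,3} pick 2 [2->2 ok]
  13: obs=z cand={2,3} pick 2 [2->2 ok]
  14: obs=z cand={2,3} pick 2 [2->2 ok]
  15: obs=z cand={2,3} pick 2 [2->2 ok]
  16: obs=z cand={2,3} pick 3 [2->3 ok]
  17: obs=z cand={2,3} pick 3 [3->3 ok]

0,0,1,2,3,2,3,0,0,1,2,2,2,2,2,2,3,3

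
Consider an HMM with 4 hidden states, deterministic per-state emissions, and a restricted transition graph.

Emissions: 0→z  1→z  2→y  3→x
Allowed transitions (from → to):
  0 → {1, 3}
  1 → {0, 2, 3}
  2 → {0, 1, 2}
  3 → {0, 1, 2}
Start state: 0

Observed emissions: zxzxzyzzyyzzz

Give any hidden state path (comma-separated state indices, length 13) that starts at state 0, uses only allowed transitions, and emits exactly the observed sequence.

  pos 0: z in {0,1}, choose 0; start
  pos 1: x in {3}, choose 3; 0->3 ok
  pos 2: z in {0,1}, choose 0; 3->0 ok
  pos 3: x in {3}, choose 3; 0->3 ok
  pos 4: z in {0,1}, choose 1; 3->1 ok
  pos 5: y in {2}, choose 2; 1->2 ok
  pos 6: z in {0,1}, choose 0; 2->0 ok
  pos 7: z in {0,1}, choose 1; 0->1 ok
  pos 8: y in {2}, choose 2; 1->2 ok
  pos 9: y in {2}, choose 2; 2->2 ok
  pos 10: z in {0,1}, choose 0; 2->0 ok
  pos 11: z in {0,1}, choose 1; 0->1 ok
  pos 12: z in {0,1}, choose 0; 1->0 ok

0,3,0,3,1,2,0,1,2,2,0,1,0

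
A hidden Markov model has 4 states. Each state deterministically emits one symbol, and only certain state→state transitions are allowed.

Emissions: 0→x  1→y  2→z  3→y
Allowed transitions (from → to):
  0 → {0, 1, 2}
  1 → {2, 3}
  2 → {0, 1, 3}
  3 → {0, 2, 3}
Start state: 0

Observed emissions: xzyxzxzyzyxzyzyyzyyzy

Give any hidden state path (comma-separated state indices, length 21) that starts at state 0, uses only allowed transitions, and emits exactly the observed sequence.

0,2,3,0,2,0,2,1,2,3,0,2,1,2,1,3,2,1,3,2,1

  0: obs=x cand={0} pick 0 [start]
  1: obs=z cand={2} pick 2 [0->2 ok]
  2: obs=y cand={1,3} pick 3 [2->3 ok]
  3: obs=x cand={0} pick 0 [3->0 ok]
  4: obs=z cand={2} pick 2 [0->2 ok]
  5: obs=x cand={0} pick 0 [2->0 ok]
  6: obs=z cand={2} pick 2 [0->2 ok]
  7: obs=y cand={1,3} pick 1 [2->1 ok]
  8: obs=z cand={2} pick 2 [1->2 ok]
  9: obs=y cand={1,3} pick 3 [2->3 ok]
  10: obs=x cand={0} pick 0 [3->0 ok]
  11: obs=z cand={2} pick 2 [0->2 ok]
  12: obs=y cand={1,3} pick 1 [2->1 ok]
  13: obs=z cand={2} pick 2 [1->2 ok]
  14: obs=y cand={1,3} pick 1 [2->1 ok]
  15: obs=y cand={1,3} pick 3 [1->3 ok]
  16: obs=z cand={2} pick 2 [3->2 ok]
  17: obs=y cand={1,3} pick 1 [2->1 ok]
  18: obs=y cand={1,3} pick 3 [1->3 ok]
  19: obs=z cand={2} pick 2 [3->2 ok]
  20: obs=y cand={1,3} pick 1 [2->1 ok]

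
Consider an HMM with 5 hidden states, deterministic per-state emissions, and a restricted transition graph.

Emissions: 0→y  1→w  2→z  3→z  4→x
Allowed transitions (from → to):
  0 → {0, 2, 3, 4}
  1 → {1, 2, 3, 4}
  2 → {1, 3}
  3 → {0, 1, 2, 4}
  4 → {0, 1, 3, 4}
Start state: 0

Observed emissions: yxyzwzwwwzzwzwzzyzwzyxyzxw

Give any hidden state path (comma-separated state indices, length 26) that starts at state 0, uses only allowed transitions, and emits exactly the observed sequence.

0,4,0,2,1,3,1,1,1,2,3,1,3,1,2,3,0,3,1,3,0,4,0,3,4,1

  pos 0: y in {0}, choose 0; start
  pos 1: x in {4}, choose 4; 0->4 ok
  pos 2: y in {0}, choose 0; 4->0 ok
  pos 3: z in {2,3}, choose 2; 0->2 ok
  pos 4: w in {1}, choose 1; 2->1 ok
  pos 5: z in {2,3}, choose 3; 1->3 ok
  pos 6: w in {1}, choose 1; 3->1 ok
  pos 7: w in {1}, choose 1; 1->1 ok
  pos 8: w in {1}, choose 1; 1->1 ok
  pos 9: z in {2,3}, choose 2; 1->2 ok
  pos 10: z in {2,3}, choose 3; 2->3 ok
  pos 11: w in {1}, choose 1; 3->1 ok
  pos 12: z in {2,3}, choose 3; 1->3 ok
  pos 13: w in {1}, choose 1; 3->1 ok
  pos 14: z in {2,3}, choose 2; 1->2 ok
  pos 15: z in {2,3}, choose 3; 2->3 ok
  pos 16: y in {0}, choose 0; 3->0 ok
  pos 17: z in {2,3}, choose 3; 0->3 ok
  pos 18: w in {1}, choose 1; 3->1 ok
  pos 19: z in {2,3}, choose 3; 1->3 ok
  pos 20: y in {0}, choose 0; 3->0 ok
  pos 21: x in {4}, choose 4; 0->4 ok
  pos 22: y in {0}, choose 0; 4->0 ok
  pos 23: z in {2,3}, choose 3; 0->3 ok
  pos 24: x in {4}, choose 4; 3->4 ok
  pos 25: w in {1}, choose 1; 4->1 ok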